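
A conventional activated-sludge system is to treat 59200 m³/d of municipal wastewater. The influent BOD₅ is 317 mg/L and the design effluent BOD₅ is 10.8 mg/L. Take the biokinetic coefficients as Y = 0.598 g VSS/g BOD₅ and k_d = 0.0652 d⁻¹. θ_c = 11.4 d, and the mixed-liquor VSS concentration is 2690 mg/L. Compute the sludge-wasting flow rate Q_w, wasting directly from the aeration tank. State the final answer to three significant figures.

Steady-state biomass mass balance: V·X·(1 + k_d·θ_c) = Y·Q·(S₀ − S)·θ_c, so V = 0.598 × 59200 × (317 − 10.8) × 11.4 / [2690 × (1 + 0.0652 × 11.4)] = 1.24×10^8 / 4689 = 26352 m³.
For wasting at MLVSS concentration, Q_w = V/θ_c = 26352/11.4 = 2312 m³/d.

Q_w ≈ 2310 m³/d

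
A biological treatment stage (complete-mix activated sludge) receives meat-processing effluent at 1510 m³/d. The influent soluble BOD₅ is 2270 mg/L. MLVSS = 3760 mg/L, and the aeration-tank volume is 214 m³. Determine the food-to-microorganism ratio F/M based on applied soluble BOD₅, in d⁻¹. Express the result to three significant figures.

F/M = Q·S₀ / (V·X) = 1510 × 2270 / (214.0 × 3760) = 4.260 g soluble BOD₅·(g VSS·d)⁻¹.

F/M ≈ 4.26 d⁻¹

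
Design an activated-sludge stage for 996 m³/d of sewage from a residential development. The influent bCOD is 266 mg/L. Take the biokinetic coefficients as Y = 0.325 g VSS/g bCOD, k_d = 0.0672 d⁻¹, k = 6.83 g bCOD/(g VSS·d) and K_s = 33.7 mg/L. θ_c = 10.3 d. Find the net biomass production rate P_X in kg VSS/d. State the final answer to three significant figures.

P_X ≈ 50.4 kg VSS/d

From the Monod/SRT balance for a CMAS, S = K_s·(1+k_d θ_c)/[θ_c·(Y k − k_d) − 1] = 33.7 × (1 + 0.0672 × 10.3) / [10.3 × (0.325 × 6.83 − 0.0672) − 1] = 57.03 / 21.17 = 2.694 mg/L.
Correct the yield for decay: Y_obs = Y/(1 + k_d θ_c) = 0.325 / (1 + 0.0672 × 10.3) = 0.325 / 1.692 = 0.1921.
ΔS = 266 − 2.69 = 263.3 mg/L, so the substrate removal rate is 996 × 263.3/1000 = 262.3 kg bCOD/d.
So the net sludge growth is P_X = 0.1921 × 262.3 = 50.37 kg VSS/d.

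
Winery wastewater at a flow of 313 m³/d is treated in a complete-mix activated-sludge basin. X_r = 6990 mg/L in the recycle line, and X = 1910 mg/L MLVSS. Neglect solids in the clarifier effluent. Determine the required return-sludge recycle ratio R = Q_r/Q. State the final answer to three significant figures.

R = Q_r/Q = X/(X_r − X) = 1910 / (6990 − 1910) = 0.3760.

R ≈ 0.376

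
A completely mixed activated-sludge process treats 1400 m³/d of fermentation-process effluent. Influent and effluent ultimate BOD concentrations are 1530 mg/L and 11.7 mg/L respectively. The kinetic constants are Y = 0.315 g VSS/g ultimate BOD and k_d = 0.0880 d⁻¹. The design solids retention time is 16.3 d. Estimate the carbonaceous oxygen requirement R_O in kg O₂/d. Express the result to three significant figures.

The observed yield is Y_obs = Y/(1 + k_d·θ_c) = 0.315 / (1 + 0.0880 × 16.3) = 0.315 / 2.434 = 0.1294 g VSS per g ultimate BOD removed.
Mass of ultimate BOD removed per day: Q(S₀ − S) = 1400 × 1518 g/m³ = 2126 kg/d.
P_X = Y_obs·Q·(S₀ − S) = 0.1294 × 2126 = 275.0 kg VSS/d.
R_O = Q·(S₀ − S) − 1.42·P_X = 2126 − 1.42 × 275.0 = 1735 kg O₂/d.

R_O ≈ 1740 kg O₂/d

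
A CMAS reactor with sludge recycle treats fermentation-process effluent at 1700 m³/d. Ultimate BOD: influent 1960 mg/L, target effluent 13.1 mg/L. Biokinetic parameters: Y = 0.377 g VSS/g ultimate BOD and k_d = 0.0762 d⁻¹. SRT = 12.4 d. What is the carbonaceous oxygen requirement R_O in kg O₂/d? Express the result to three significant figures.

R_O ≈ 2400 kg O₂/d

Observed yield with endogenous decay: Y_obs = Y / (1 + k_d·θ_c) = 0.377 / (1 + 0.0762 × 12.4) = 0.377 / 1.945 = 0.1938 g VSS/g ultimate BOD.
Substrate removed = Q·(S₀ − S) = 1700 m³/d × (1960 − 13.1) g/m³ = 3.31×10^6 g/d = 3310 kg/d.
Biomass synthesised: P_X = Y_obs × 3310 = 641.6 kg VSS/d.
R_O = Q·(S₀ − S) − 1.42·P_X = 3310 − 1.42 × 641.6 = 2399 kg O₂/d.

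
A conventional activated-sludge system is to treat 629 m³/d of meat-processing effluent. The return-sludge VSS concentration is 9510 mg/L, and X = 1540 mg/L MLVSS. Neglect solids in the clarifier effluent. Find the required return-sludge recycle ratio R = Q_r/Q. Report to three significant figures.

R ≈ 0.193

Mass balance around the secondary clarifier (neglecting effluent solids): R = X / (X_r − X) = 1540 / (9510 − 1540) = 0.1932.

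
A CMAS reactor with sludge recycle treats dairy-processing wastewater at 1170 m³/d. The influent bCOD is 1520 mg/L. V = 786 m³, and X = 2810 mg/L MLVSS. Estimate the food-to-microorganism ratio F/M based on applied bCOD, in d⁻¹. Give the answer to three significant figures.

F/M ≈ 0.805 d⁻¹

Food-to-microorganism ratio F/M = Q S₀ / (V X) = 1170 × 1520 / (786.0 × 2810) = 0.8052 d⁻¹.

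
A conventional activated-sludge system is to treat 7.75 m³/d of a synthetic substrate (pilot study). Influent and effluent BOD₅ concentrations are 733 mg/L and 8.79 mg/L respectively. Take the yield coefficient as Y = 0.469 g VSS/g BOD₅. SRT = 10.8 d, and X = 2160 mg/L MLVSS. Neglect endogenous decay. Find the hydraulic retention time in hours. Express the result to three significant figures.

Biomass mass balance (decay neglected): V·X = Y·Q·(S₀ − S)·θ_c, so V = 0.469 × 7.75 × (733 − 8.79) × 10.8 / 2160 = 13.16 m³.
Hydraulic retention time τ = V/Q = 13.16 / 7.75 = 1.698 d = 40.76 h.

τ ≈ 40.8 h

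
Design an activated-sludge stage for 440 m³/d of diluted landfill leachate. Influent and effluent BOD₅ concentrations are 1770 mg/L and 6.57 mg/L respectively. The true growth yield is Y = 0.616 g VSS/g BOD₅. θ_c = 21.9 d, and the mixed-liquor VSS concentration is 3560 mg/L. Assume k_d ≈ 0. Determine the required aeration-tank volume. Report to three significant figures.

V·X = Y·Q·ΔS·θ_c gives V = 0.616 × 440 × (1770 − 6.57) × 21.9 / 3560 = 2940 m³.

V ≈ 2940 m³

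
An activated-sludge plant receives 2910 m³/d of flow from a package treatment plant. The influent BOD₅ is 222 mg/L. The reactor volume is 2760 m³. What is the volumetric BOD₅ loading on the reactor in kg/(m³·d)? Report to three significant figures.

L_v ≈ 0.234 kg BOD₅/(m³·d)

Applied BOD₅ load per unit volume = Q·S₀/V = (2910 × 222/1000)/2760 = 0.2341 kg BOD₅·m⁻³·d⁻¹.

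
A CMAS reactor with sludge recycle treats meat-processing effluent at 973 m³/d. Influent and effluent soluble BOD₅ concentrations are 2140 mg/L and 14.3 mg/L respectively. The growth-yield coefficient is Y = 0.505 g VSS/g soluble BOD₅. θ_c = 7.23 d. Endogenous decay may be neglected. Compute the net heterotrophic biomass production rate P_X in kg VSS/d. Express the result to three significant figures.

No decay correction is needed, so Y_obs = Y = 0.505.
ΔS = 2140 − 14.3 = 2126 mg/L, so the substrate removal rate is 973 × 2126/1000 = 2068 kg soluble BOD₅/d.
P_X = Y_obs · Q(S₀ − S) = 0.5050 × 2068 = 1044 kg VSS/d.

P_X ≈ 1040 kg VSS/d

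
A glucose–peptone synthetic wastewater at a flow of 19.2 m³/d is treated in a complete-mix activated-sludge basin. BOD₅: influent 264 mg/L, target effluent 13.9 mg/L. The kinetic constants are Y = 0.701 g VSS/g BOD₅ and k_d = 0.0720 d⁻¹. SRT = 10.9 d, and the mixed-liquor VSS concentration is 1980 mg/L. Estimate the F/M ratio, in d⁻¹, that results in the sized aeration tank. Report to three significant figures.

F/M ≈ 0.247 d⁻¹

Steady-state biomass mass balance: V·X·(1 + k_d·θ_c) = Y·Q·(S₀ − S)·θ_c, so V = 0.701 × 19.2 × (264 − 13.9) × 10.9 / [1980 × (1 + 0.0720 × 10.9)] = 3.67×10^4 / 3534 = 10.38 m³.
F/M = applied load / biomass = Q·S₀/(V·X) = 19.2 × 264 / (10.38 × 1980) = 0.2466 d⁻¹.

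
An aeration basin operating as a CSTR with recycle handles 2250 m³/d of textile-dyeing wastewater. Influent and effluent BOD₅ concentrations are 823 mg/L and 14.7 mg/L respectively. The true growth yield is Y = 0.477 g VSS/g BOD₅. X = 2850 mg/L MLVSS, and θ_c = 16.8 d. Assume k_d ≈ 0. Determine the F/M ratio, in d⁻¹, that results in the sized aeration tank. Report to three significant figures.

F/M ≈ 0.127 d⁻¹

Biomass mass balance (decay neglected): V·X = Y·Q·(S₀ − S)·θ_c, so V = 0.477 × 2250 × (823 − 14.7) × 16.8 / 2850 = 5114 m³.
F/M = Q·S₀ / (V·X) = 2250 × 823 / (5114 × 2850) = 0.1271 g BOD₅·(g VSS·d)⁻¹.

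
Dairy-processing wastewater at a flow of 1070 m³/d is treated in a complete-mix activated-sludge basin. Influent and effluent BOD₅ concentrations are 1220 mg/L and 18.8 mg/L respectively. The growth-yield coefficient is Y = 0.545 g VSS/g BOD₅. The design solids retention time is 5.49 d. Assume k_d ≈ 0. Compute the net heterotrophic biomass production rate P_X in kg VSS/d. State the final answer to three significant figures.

P_X ≈ 700 kg VSS/d

With endogenous decay neglected, the observed yield equals the true yield: Y_obs = Y = 0.545 g VSS/g BOD₅.
Substrate removed = Q·(S₀ − S) = 1070 m³/d × (1220 − 18.8) g/m³ = 1.29×10^6 g/d = 1285 kg/d.
Biomass produced: P_X = Y_obs·Q·ΔS = 0.5450 × 1285 ≈ 700.5 kg VSS/d.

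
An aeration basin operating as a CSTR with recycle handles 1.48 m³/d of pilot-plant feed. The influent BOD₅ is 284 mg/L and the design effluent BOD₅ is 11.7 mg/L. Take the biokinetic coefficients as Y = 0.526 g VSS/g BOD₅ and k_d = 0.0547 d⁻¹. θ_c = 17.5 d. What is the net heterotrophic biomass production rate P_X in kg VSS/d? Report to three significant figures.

Y_obs = Y / (1 + k_d θ_c) = 0.526 / (1 + 0.0547 × 17.5) = 0.526 / 1.957 = 0.2687.
Mass of BOD₅ removed per day: Q(S₀ − S) = 1.48 × 272.3 g/m³ = 0.4030 kg/d.
P_X = Y_obs · Q(S₀ − S) = 0.2687 × 0.4030 = 0.1083 kg VSS/d.

P_X ≈ 0.108 kg VSS/d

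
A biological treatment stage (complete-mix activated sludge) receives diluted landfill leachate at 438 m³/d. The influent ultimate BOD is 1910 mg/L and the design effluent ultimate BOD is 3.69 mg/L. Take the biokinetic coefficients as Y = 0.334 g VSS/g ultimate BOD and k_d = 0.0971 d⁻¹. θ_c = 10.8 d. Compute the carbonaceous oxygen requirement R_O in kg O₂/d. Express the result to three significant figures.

Y_obs = Y / (1 + k_d θ_c) = 0.334 / (1 + 0.0971 × 10.8) = 0.334 / 2.049 = 0.1630.
Substrate removed = Q·(S₀ − S) = 438 m³/d × (1910 − 3.69) g/m³ = 8.35×10^5 g/d = 835.0 kg/d.
P_X = Y_obs·Q·(S₀ − S) = 0.1630 × 835.0 = 136.1 kg VSS/d.
R_O = Q·(S₀ − S) − 1.42·P_X = 835.0 − 1.42 × 136.1 = 641.7 kg O₂/d.

R_O ≈ 642 kg O₂/d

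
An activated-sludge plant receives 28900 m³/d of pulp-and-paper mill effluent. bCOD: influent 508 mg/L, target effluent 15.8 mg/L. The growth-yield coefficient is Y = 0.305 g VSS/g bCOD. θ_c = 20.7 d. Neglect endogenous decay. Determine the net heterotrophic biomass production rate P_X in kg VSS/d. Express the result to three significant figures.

With endogenous decay neglected, the observed yield equals the true yield: Y_obs = Y = 0.305 g VSS/g bCOD.
ΔS = 508 − 15.8 = 492.2 mg/L, so the substrate removal rate is 28900 × 492.2/1000 = 14225 kg bCOD/d.
Net biomass production P_X = Y_obs × Q·(S₀ − S) = 0.3050 × 14225 = 4338 kg VSS/d.

P_X ≈ 4340 kg VSS/d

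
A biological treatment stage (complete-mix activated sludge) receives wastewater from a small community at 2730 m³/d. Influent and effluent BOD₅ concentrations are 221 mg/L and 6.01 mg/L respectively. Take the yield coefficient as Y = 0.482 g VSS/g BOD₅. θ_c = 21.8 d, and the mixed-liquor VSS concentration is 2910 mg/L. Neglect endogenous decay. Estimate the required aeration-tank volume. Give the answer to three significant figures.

V ≈ 2120 m³

Biomass mass balance (decay neglected): V·X = Y·Q·(S₀ − S)·θ_c, so V = 0.482 × 2730 × (221 − 6.01) × 21.8 / 2910 = 2119 m³.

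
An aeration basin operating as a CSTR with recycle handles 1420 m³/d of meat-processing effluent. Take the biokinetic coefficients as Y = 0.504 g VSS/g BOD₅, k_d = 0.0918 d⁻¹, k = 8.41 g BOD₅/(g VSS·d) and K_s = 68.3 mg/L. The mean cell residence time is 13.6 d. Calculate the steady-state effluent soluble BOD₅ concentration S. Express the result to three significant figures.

Effluent substrate depends only on kinetics and SRT: S = K_s(1 + k_d θ_c) / [θ_c(Yk − k_d) − 1] = 68.3 × (1 + 0.0918 × 13.6) / [13.6 × (0.504 × 8.41 − 0.0918) − 1] = 153.6 / 55.40 = 2.772 mg/L.

S ≈ 2.77 mg/L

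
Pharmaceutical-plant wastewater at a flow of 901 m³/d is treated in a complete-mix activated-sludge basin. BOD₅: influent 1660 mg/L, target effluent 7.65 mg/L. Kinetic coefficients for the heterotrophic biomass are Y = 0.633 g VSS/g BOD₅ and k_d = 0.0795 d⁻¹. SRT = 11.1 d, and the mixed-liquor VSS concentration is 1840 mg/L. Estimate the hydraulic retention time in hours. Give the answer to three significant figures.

τ ≈ 80.4 h

Steady-state biomass mass balance: V·X·(1 + k_d·θ_c) = Y·Q·(S₀ − S)·θ_c, so V = 0.633 × 901 × (1660 − 7.65) × 11.1 / [1840 × (1 + 0.0795 × 11.1)] = 1.05×10^7 / 3464 = 3020 m³.
τ = V/Q = 3020/901 = 3.352 d, or 80.44 h.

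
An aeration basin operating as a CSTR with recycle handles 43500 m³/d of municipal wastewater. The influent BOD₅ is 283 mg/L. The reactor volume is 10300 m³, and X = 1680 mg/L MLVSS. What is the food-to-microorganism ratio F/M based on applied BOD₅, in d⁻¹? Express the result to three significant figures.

F/M ≈ 0.711 d⁻¹

F/M = applied load / biomass = Q·S₀/(V·X) = 43500 × 283 / (10300 × 1680) = 0.7114 d⁻¹.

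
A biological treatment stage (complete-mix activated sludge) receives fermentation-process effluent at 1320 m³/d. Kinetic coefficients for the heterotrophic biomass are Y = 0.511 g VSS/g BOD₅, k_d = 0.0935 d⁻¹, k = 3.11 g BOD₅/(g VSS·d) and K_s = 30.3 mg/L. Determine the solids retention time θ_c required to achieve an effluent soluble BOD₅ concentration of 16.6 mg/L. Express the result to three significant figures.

θ_c ≈ 2.13 d

From 1/θ_c = Y·k·S/(K_s + S) − k_d: Y·k·S/(K_s+S) = 0.511 × 3.11 × 16.6 / (30.3 + 16.6) = 0.5625 d⁻¹.
Then 1/θ_c = μ − k_d = 0.5625 − 0.0935 = 0.4690 d⁻¹, giving θ_c = 2.132 d.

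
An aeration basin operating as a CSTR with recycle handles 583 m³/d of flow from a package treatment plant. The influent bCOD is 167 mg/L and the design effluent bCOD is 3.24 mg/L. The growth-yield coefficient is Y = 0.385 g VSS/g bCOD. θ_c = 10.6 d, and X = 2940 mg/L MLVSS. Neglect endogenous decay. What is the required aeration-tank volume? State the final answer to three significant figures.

Biomass mass balance (decay neglected): V·X = Y·Q·(S₀ − S)·θ_c, so V = 0.385 × 583 × (167 − 3.24) × 10.6 / 2940 = 132.5 m³.

V ≈ 133 m³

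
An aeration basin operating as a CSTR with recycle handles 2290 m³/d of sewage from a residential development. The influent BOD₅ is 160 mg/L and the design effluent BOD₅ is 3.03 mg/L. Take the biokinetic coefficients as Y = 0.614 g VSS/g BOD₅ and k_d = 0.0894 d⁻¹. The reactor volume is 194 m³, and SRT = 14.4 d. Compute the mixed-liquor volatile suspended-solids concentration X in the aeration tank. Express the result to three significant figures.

X = Y·Q·ΔS·θ_c / [V·(1 + k_d θ_c)] = 0.614 × 2290 × (160 − 3.03) × 14.4 / [194 × (1 + 0.0894 × 14.4)] = 7162 mg/L.

X ≈ 7160 mg/L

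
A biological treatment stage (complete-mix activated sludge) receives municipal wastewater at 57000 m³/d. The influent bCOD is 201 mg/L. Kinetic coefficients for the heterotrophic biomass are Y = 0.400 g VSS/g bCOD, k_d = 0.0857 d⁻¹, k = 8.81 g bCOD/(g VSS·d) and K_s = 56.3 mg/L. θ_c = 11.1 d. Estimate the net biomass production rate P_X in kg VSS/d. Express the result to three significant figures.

P_X ≈ 2310 kg VSS/d

For a completely mixed reactor with recycle the Lawrence–McCarty relation gives S = K_s·(1 + k_d·θ_c) / [θ_c·(Y·k − k_d) − 1] = 56.3 × (1 + 0.0857 × 11.1) / [11.1 × (0.400 × 8.81 − 0.0857) − 1] = 109.9 / 37.17 = 2.956 mg/L.
Observed yield with endogenous decay: Y_obs = Y / (1 + k_d·θ_c) = 0.400 / (1 + 0.0857 × 11.1) = 0.400 / 1.951 = 0.2050 g VSS/g bCOD.
Q·(S₀ − S) = 57000 × (201 − 2.96) × 10⁻³ = 11288 kg/d removed.
P_X = Y_obs · Q(S₀ − S) = 0.2050 × 11288 = 2314 kg VSS/d.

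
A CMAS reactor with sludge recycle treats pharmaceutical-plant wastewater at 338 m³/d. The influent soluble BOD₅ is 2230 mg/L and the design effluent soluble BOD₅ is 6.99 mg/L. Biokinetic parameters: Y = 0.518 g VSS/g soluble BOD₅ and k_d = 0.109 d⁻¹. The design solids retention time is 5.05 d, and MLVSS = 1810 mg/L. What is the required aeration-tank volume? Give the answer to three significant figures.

V ≈ 700 m³

Steady-state biomass mass balance: V·X·(1 + k_d·θ_c) = Y·Q·(S₀ − S)·θ_c, so V = 0.518 × 338 × (2230 − 6.99) × 5.05 / [1810 × (1 + 0.109 × 5.05)] = 1.97×10^6 / 2806 = 700.4 m³.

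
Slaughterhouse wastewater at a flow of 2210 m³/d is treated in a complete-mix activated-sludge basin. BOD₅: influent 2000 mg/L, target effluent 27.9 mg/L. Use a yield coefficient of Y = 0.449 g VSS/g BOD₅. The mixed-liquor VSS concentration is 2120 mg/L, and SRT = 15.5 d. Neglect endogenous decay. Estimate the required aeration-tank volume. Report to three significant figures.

Biomass mass balance (decay neglected): V·X = Y·Q·(S₀ − S)·θ_c, so V = 0.449 × 2210 × (2000 − 27.9) × 15.5 / 2120 = 14307 m³.

V ≈ 14300 m³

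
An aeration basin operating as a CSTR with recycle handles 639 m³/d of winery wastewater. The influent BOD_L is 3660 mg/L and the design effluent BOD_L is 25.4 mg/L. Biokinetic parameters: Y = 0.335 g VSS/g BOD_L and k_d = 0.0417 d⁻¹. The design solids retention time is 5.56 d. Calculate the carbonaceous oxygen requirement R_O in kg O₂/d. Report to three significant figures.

Observed yield with endogenous decay: Y_obs = Y / (1 + k_d·θ_c) = 0.335 / (1 + 0.0417 × 5.56) = 0.335 / 1.232 = 0.2719 g VSS/g BOD_L.
Substrate removed = Q·(S₀ − S) = 639 m³/d × (3660 − 25.4) g/m³ = 2.32×10^6 g/d = 2323 kg/d.
P_X = Y_obs·Q·(S₀ − S) = 0.2719 × 2323 = 631.6 kg VSS/d.
Carbonaceous O₂ demand = substrate oxidised − cell-mass equivalent = 2323 − 1.42 × 631.6 = 1426 kg O₂/d.

R_O ≈ 1430 kg O₂/d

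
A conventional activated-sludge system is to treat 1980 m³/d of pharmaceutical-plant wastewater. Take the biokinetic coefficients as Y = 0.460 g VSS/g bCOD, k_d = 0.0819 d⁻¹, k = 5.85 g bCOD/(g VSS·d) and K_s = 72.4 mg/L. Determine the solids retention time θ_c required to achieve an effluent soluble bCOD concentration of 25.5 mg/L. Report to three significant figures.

θ_c ≈ 1.62 d

Specific growth rate at S = 25.5 mg/L: μ = YkS/(K_s+S) = 0.460·5.85·25.5/(72.4+25.5) = 0.7009 d⁻¹.
1/θ_c = 0.7009 − 0.0819 = 0.6190 d⁻¹, so θ_c = 1.615 d.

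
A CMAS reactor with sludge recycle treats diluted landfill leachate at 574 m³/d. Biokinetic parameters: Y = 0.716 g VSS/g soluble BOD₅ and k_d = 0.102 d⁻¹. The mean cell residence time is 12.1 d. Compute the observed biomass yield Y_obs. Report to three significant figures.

Observed yield with endogenous decay: Y_obs = Y / (1 + k_d·θ_c) = 0.716 / (1 + 0.102 × 12.1) = 0.716 / 2.234 = 0.3205 g VSS/g soluble BOD₅.

Y_obs ≈ 0.320 g VSS/g soluble BOD₅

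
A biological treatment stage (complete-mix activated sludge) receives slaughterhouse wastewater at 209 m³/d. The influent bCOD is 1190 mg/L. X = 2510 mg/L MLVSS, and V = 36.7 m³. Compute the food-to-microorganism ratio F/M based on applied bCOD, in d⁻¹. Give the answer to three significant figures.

F/M = applied load / biomass = Q·S₀/(V·X) = 209 × 1190 / (36.70 × 2510) = 2.700 d⁻¹.

F/M ≈ 2.70 d⁻¹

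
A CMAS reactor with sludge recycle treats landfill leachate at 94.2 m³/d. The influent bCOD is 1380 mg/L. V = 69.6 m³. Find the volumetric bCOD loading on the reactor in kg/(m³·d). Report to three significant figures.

Applied bCOD load per unit volume = Q·S₀/V = (94.2 × 1380/1000)/69.60 = 1.868 kg bCOD·m⁻³·d⁻¹.

L_v ≈ 1.87 kg bCOD/(m³·d)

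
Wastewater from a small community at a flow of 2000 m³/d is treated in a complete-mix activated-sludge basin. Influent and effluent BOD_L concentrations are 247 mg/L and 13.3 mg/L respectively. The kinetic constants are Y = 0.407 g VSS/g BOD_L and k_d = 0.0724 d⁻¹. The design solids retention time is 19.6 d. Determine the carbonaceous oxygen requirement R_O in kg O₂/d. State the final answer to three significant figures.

R_O ≈ 356 kg O₂/d

The observed yield is Y_obs = Y/(1 + k_d·θ_c) = 0.407 / (1 + 0.0724 × 19.6) = 0.407 / 2.419 = 0.1682 g VSS per g BOD_L removed.
Q·(S₀ − S) = 2000 × (247 − 13.3) × 10⁻³ = 467.4 kg/d removed.
Net sludge production P_X = 0.1682 × 467.4 = 78.64 kg VSS/d.
R_O = Q·ΔS − 1.42 P_X = 467.4 − 111.7 = 355.7 kg O₂/d.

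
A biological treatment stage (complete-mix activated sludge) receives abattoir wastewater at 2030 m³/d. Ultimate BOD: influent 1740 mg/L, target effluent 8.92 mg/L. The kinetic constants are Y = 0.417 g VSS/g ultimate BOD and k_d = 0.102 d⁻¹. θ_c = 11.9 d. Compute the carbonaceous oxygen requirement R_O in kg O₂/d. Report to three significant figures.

R_O ≈ 2570 kg O₂/d

Correct the yield for decay: Y_obs = Y/(1 + k_d θ_c) = 0.417 / (1 + 0.102 × 11.9) = 0.417 / 2.214 = 0.1884.
Substrate removed = Q·(S₀ − S) = 2030 m³/d × (1740 − 8.92) g/m³ = 3.51×10^6 g/d = 3514 kg/d.
Net sludge production P_X = 0.1884 × 3514 = 661.9 kg VSS/d.
Carbonaceous O₂ demand = substrate oxidised − cell-mass equivalent = 3514 − 1.42 × 661.9 = 2574 kg O₂/d.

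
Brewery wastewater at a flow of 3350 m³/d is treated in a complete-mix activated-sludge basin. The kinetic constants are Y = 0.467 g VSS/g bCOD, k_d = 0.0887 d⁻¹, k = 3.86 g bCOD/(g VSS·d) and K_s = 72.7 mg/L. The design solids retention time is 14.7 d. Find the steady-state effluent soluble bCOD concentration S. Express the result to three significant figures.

From the Monod/SRT balance for a CMAS, S = K_s·(1+k_d θ_c)/[θ_c·(Y k − k_d) − 1] = 72.7 × (1 + 0.0887 × 14.7) / [14.7 × (0.467 × 3.86 − 0.0887) − 1] = 167.5 / 24.19 = 6.923 mg/L.

S ≈ 6.92 mg/L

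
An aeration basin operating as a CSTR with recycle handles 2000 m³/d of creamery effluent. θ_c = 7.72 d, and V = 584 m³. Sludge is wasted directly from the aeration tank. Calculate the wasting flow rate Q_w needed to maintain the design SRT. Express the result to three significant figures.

For wasting at MLVSS concentration, Q_w = V/θ_c = 584.0/7.72 = 75.65 m³/d.

Q_w ≈ 75.6 m³/d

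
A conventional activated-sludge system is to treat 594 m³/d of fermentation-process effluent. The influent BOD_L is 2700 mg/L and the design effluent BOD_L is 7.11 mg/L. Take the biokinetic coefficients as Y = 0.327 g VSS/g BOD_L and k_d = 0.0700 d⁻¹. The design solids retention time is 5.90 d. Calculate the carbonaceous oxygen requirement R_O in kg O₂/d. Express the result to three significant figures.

Y_obs = Y / (1 + k_d θ_c) = 0.327 / (1 + 0.0700 × 5.90) = 0.327 / 1.413 = 0.2314.
Mass of BOD_L removed per day: Q(S₀ − S) = 594 × 2693 g/m³ = 1600 kg/d.
P_X = Y_obs·Q·(S₀ − S) = 0.2314 × 1600 = 370.2 kg VSS/d.
R_O = Q·ΔS − 1.42 P_X = 1600 − 525.7 = 1074 kg O₂/d.

R_O ≈ 1070 kg O₂/d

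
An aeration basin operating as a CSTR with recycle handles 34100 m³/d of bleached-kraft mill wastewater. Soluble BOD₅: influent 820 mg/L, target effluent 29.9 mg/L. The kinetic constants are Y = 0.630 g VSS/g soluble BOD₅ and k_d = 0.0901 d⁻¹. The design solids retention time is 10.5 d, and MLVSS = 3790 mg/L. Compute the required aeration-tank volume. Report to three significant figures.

From the SRT design equation V = Y Q (S₀−S) θ_c / [X (1 + k_d θ_c)] = 0.630 × 34100 × (820 − 29.9) × 10.5 / [3790 × (1 + 0.0901 × 10.5)] = 1.78×10^8 / 7376 = 24164 m³.

V ≈ 24200 m³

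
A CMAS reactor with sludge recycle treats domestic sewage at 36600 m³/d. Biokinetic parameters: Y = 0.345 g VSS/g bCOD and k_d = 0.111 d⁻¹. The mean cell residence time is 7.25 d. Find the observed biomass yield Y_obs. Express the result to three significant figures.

Y_obs ≈ 0.191 g VSS/g bCOD

Y_obs = Y / (1 + k_d θ_c) = 0.345 / (1 + 0.111 × 7.25) = 0.345 / 1.805 = 0.1912.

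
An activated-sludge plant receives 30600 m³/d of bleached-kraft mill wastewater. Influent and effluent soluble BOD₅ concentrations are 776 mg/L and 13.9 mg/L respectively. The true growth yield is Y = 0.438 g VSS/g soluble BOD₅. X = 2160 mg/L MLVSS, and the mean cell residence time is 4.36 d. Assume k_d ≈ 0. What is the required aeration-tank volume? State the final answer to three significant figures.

V·X = Y·Q·ΔS·θ_c gives V = 0.438 × 30600 × (776 − 13.9) × 4.36 / 2160 = 20618 m³.

V ≈ 20600 m³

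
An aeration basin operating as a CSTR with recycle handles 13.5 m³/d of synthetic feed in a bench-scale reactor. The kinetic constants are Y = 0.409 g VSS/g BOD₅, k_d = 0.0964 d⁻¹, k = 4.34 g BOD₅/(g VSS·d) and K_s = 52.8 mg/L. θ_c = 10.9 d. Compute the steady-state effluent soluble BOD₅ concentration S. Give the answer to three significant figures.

For a completely mixed reactor with recycle the Lawrence–McCarty relation gives S = K_s·(1 + k_d·θ_c) / [θ_c·(Y·k − k_d) − 1] = 52.8 × (1 + 0.0964 × 10.9) / [10.9 × (0.409 × 4.34 − 0.0964) − 1] = 108.3 / 17.30 = 6.260 mg/L.

S ≈ 6.26 mg/L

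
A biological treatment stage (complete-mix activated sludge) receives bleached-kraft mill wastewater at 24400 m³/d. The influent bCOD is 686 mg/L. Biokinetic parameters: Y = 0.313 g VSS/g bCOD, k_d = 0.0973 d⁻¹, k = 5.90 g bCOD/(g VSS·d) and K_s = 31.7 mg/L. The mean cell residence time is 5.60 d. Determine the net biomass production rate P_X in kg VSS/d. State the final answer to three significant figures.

P_X ≈ 3360 kg VSS/d

From the Monod/SRT balance for a CMAS, S = K_s·(1+k_d θ_c)/[θ_c·(Y k − k_d) − 1] = 31.7 × (1 + 0.0973 × 5.60) / [5.60 × (0.313 × 5.90 − 0.0973) − 1] = 48.97 / 8.797 = 5.567 mg/L.
Observed yield with endogenous decay: Y_obs = Y / (1 + k_d·θ_c) = 0.313 / (1 + 0.0973 × 5.60) = 0.313 / 1.545 = 0.2026 g VSS/g bCOD.
ΔS = 686 − 5.57 = 680.4 mg/L, so the substrate removal rate is 24400 × 680.4/1000 = 16602 kg bCOD/d.
P_X = Y_obs · Q(S₀ − S) = 0.2026 × 16602 = 3364 kg VSS/d.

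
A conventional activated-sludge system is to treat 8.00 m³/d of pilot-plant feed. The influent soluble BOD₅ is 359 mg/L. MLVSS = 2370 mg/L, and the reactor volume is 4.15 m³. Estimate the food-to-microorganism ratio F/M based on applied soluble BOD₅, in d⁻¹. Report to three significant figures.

F/M ≈ 0.292 d⁻¹

Food-to-microorganism ratio F/M = Q S₀ / (V X) = 8.00 × 359 / (4.150 × 2370) = 0.2920 d⁻¹.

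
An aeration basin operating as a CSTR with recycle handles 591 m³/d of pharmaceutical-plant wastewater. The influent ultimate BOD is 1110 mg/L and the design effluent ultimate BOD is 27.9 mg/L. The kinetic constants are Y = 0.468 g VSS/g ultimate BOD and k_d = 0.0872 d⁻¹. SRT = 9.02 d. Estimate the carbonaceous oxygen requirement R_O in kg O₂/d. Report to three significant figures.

R_O ≈ 402 kg O₂/d

Correct the yield for decay: Y_obs = Y/(1 + k_d θ_c) = 0.468 / (1 + 0.0872 × 9.02) = 0.468 / 1.787 = 0.2620.
ΔS = 1110 − 27.9 = 1082 mg/L, so the substrate removal rate is 591 × 1082/1000 = 639.5 kg ultimate BOD/d.
Net sludge production P_X = 0.2620 × 639.5 = 167.5 kg VSS/d.
R_O = Q·(S₀ − S) − 1.42·P_X = 639.5 − 1.42 × 167.5 = 401.6 kg O₂/d.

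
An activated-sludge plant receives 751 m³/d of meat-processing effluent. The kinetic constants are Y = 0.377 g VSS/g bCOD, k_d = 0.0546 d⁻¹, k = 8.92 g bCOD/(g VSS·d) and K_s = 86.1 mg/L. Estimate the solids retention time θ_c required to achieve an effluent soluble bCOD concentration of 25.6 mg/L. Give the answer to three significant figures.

θ_c ≈ 1.40 d

From 1/θ_c = Y·k·S/(K_s + S) − k_d: Y·k·S/(K_s+S) = 0.377 × 8.92 × 25.6 / (86.1 + 25.6) = 0.7707 d⁻¹.
1/θ_c = 0.7707 − 0.0546 = 0.7161 d⁻¹, so θ_c = 1.396 d.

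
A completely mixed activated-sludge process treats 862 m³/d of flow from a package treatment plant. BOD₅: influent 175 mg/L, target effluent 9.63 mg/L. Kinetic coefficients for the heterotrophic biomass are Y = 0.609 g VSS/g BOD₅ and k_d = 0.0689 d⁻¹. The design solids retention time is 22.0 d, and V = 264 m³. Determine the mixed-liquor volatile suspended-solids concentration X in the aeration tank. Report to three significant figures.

X ≈ 2880 mg/L

From V·X·(1 + k_d·θ_c) = Y·Q·(S₀ − S)·θ_c: X = 0.609 × 862 × (175 − 9.63) × 22.0 / [264 × (1 + 0.0689 × 22.0)] = 2876 mg/L.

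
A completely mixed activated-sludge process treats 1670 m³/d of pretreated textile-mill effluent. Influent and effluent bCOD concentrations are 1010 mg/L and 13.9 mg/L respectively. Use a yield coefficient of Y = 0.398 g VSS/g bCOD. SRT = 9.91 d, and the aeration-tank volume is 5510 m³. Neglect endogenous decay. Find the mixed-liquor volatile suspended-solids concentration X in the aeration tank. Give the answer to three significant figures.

X = Y·Q·ΔS·θ_c / V = 0.398 × 1670 × (1010 − 13.9) × 9.91 / 5510 = 1191 mg/L.

X ≈ 1190 mg/L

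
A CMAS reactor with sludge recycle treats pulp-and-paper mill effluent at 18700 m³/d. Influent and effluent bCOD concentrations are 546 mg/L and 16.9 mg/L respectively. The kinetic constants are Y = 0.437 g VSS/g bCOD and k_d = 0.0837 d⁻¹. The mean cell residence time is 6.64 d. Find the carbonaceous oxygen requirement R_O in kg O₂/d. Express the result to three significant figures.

Observed yield with endogenous decay: Y_obs = Y / (1 + k_d·θ_c) = 0.437 / (1 + 0.0837 × 6.64) = 0.437 / 1.556 = 0.2809 g VSS/g bCOD.
ΔS = 546 − 16.9 = 529.1 mg/L, so the substrate removal rate is 18700 × 529.1/1000 = 9894 kg bCOD/d.
Biomass synthesised: P_X = Y_obs × 9894 = 2779 kg VSS/d.
R_O = Q·ΔS − 1.42 P_X = 9894 − 3946 = 5948 kg O₂/d.

R_O ≈ 5950 kg O₂/d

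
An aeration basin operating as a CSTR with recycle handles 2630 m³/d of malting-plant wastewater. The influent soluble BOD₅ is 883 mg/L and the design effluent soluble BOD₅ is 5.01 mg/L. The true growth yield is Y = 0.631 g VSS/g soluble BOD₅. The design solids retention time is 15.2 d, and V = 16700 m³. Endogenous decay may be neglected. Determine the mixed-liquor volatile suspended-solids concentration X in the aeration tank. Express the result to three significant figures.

X = Y·Q·ΔS·θ_c / V = 0.631 × 2630 × (883 − 5.01) × 15.2 / 16700 = 1326 mg/L.

X ≈ 1330 mg/L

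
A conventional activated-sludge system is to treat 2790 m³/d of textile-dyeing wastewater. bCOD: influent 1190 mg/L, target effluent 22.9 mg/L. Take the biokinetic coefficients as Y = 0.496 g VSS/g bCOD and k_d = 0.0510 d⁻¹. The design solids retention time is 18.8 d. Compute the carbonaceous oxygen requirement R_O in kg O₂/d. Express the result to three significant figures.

R_O ≈ 2090 kg O₂/d

Correct the yield for decay: Y_obs = Y/(1 + k_d θ_c) = 0.496 / (1 + 0.0510 × 18.8) = 0.496 / 1.959 = 0.2532.
ΔS = 1190 − 22.9 = 1167 mg/L, so the substrate removal rate is 2790 × 1167/1000 = 3256 kg bCOD/d.
Biomass synthesised: P_X = Y_obs × 3256 = 824.5 kg VSS/d.
R_O = Q·ΔS − 1.42 P_X = 3256 − 1171 = 2085 kg O₂/d.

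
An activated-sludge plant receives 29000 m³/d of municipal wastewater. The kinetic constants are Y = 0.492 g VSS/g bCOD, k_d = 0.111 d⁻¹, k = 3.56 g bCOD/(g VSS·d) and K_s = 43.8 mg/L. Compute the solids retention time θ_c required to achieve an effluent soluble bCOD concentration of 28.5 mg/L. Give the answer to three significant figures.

From 1/θ_c = Y·k·S/(K_s + S) − k_d: Y·k·S/(K_s+S) = 0.492 × 3.56 × 28.5 / (43.8 + 28.5) = 0.6904 d⁻¹.
Then 1/θ_c = μ − k_d = 0.6904 − 0.111 = 0.5794 d⁻¹, giving θ_c = 1.726 d.

θ_c ≈ 1.73 d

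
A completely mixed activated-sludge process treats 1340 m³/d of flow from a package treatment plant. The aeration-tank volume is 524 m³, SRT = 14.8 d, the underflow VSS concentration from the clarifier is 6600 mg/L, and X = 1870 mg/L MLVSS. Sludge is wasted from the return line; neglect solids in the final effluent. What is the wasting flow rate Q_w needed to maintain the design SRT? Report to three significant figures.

Q_w = (V·X)/(θ_c X_r) = 524.0 × 1870 / (14.8 × 6600) = 10.03 m³/d.

Q_w ≈ 10.0 m³/d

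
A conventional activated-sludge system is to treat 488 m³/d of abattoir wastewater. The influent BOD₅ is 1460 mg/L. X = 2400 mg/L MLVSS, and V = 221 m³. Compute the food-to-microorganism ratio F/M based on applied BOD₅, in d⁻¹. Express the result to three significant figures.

F/M ≈ 1.34 d⁻¹

Food-to-microorganism ratio F/M = Q S₀ / (V X) = 488 × 1460 / (221.0 × 2400) = 1.343 d⁻¹.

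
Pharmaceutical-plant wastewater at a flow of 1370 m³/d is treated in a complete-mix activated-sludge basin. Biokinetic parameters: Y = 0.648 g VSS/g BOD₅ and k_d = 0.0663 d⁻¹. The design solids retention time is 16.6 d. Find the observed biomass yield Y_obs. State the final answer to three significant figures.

Y_obs ≈ 0.308 g VSS/g BOD₅

Observed yield with endogenous decay: Y_obs = Y / (1 + k_d·θ_c) = 0.648 / (1 + 0.0663 × 16.6) = 0.648 / 2.101 = 0.3085 g VSS/g BOD₅.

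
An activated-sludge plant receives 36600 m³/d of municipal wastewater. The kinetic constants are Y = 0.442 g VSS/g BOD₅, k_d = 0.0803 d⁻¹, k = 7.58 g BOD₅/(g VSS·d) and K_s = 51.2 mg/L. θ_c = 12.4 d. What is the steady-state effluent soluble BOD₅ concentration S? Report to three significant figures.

S ≈ 2.58 mg/L

For a completely mixed reactor with recycle the Lawrence–McCarty relation gives S = K_s·(1 + k_d·θ_c) / [θ_c·(Y·k − k_d) − 1] = 51.2 × (1 + 0.0803 × 12.4) / [12.4 × (0.442 × 7.58 − 0.0803) − 1] = 102.2 / 39.55 = 2.584 mg/L.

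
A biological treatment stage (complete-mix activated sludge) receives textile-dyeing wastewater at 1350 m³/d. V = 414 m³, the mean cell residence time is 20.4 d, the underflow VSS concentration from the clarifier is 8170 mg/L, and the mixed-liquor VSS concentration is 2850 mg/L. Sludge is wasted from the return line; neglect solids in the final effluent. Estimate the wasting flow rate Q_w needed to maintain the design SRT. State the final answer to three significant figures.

Q_w = (V·X)/(θ_c X_r) = 414.0 × 2850 / (20.4 × 8170) = 7.079 m³/d.

Q_w ≈ 7.08 m³/d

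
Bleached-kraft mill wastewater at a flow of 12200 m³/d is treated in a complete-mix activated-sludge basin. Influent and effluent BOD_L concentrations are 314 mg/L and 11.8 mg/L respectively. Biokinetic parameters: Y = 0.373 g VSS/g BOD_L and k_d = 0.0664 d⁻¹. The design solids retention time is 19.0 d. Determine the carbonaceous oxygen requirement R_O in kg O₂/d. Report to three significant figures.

R_O ≈ 2820 kg O₂/d

Correct the yield for decay: Y_obs = Y/(1 + k_d θ_c) = 0.373 / (1 + 0.0664 × 19.0) = 0.373 / 2.262 = 0.1649.
Q·(S₀ − S) = 12200 × (314 − 11.8) × 10⁻³ = 3687 kg/d removed.
P_X = Y_obs·Q·(S₀ − S) = 0.1649 × 3687 = 608.1 kg VSS/d.
Carbonaceous O₂ demand = substrate oxidised − cell-mass equivalent = 3687 − 1.42 × 608.1 = 2823 kg O₂/d.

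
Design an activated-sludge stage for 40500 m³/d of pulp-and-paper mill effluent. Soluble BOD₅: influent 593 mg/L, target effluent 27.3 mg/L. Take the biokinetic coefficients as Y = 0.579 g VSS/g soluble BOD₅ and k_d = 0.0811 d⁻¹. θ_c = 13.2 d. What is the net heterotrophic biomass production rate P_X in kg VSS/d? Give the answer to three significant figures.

Y_obs = Y / (1 + k_d θ_c) = 0.579 / (1 + 0.0811 × 13.2) = 0.579 / 2.071 = 0.2796.
Mass of soluble BOD₅ removed per day: Q(S₀ − S) = 40500 × 565.7 g/m³ = 22911 kg/d.
Net biomass production P_X = Y_obs × Q·(S₀ − S) = 0.2796 × 22911 = 6407 kg VSS/d.

P_X ≈ 6410 kg VSS/d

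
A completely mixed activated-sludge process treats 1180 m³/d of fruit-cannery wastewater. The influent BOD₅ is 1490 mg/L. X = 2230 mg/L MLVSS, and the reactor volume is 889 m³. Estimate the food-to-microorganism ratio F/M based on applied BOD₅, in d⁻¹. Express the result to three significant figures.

F/M ≈ 0.887 d⁻¹

F/M = applied load / biomass = Q·S₀/(V·X) = 1180 × 1490 / (889.0 × 2230) = 0.8869 d⁻¹.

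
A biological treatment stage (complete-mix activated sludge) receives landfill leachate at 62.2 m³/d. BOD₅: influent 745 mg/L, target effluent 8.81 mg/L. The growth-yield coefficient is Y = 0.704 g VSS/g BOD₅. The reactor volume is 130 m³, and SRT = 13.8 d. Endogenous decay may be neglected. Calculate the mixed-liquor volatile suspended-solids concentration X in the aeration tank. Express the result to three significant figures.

Without decay, X = Y Q (S₀−S) θ_c / V = 0.704 × 62.2 × (745 − 8.81) × 13.8 / 130 = 3422 mg/L.

X ≈ 3420 mg/L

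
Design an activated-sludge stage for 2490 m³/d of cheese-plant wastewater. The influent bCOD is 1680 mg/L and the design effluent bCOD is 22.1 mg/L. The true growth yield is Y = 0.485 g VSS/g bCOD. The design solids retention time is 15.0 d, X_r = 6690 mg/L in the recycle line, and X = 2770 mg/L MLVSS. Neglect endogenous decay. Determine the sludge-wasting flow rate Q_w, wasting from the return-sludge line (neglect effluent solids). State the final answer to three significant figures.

Q_w ≈ 299 m³/d

V·X = Y·Q·ΔS·θ_c gives V = 0.485 × 2490 × (1680 − 22.1) × 15.0 / 2770 = 10842 m³.
Q_w = (V·X)/(θ_c X_r) = 10842 × 2770 / (15.0 × 6690) = 299.3 m³/d.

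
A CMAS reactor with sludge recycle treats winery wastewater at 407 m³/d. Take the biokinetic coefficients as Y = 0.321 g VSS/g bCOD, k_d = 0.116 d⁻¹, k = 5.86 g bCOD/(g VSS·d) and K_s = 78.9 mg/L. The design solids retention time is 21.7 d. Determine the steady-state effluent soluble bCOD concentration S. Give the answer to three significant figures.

Effluent substrate depends only on kinetics and SRT: S = K_s(1 + k_d θ_c) / [θ_c(Yk − k_d) − 1] = 78.9 × (1 + 0.116 × 21.7) / [21.7 × (0.321 × 5.86 − 0.116) − 1] = 277.5 / 37.30 = 7.440 mg/L.

S ≈ 7.44 mg/L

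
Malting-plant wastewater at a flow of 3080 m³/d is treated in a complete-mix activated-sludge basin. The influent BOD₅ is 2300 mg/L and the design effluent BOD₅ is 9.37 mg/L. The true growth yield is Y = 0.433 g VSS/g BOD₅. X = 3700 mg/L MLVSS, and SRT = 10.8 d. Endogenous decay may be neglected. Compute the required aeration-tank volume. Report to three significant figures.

V ≈ 8920 m³

Biomass mass balance (decay neglected): V·X = Y·Q·(S₀ − S)·θ_c, so V = 0.433 × 3080 × (2300 − 9.37) × 10.8 / 3700 = 8917 m³.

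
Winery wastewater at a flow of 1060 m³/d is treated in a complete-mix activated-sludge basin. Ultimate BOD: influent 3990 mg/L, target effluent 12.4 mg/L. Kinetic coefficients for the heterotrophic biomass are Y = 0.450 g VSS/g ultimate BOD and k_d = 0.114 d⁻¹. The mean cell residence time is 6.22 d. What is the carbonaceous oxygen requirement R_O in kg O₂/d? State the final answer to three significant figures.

R_O ≈ 2640 kg O₂/d

Y_obs = Y / (1 + k_d θ_c) = 0.450 / (1 + 0.114 × 6.22) = 0.450 / 1.709 = 0.2633.
Substrate removed = Q·(S₀ − S) = 1060 m³/d × (3990 − 12.4) g/m³ = 4.22×10^6 g/d = 4216 kg/d.
P_X = Y_obs·Q·(S₀ − S) = 0.2633 × 4216 = 1110 kg VSS/d.
R_O = Q·(S₀ − S) − 1.42·P_X = 4216 − 1.42 × 1110 = 2640 kg O₂/d.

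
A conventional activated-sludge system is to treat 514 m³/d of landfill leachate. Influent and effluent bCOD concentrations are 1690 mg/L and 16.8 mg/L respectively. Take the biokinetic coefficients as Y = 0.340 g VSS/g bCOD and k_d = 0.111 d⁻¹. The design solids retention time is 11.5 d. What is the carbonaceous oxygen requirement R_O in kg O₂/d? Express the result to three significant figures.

Observed yield with endogenous decay: Y_obs = Y / (1 + k_d·θ_c) = 0.340 / (1 + 0.111 × 11.5) = 0.340 / 2.276 = 0.1494 g VSS/g bCOD.
Substrate removed = Q·(S₀ − S) = 514 m³/d × (1690 − 16.8) g/m³ = 8.6×10^5 g/d = 860.0 kg/d.
Net sludge production P_X = 0.1494 × 860.0 = 128.4 kg VSS/d.
Carbonaceous O₂ demand = substrate oxidised − cell-mass equivalent = 860.0 − 1.42 × 128.4 = 677.6 kg O₂/d.

R_O ≈ 678 kg O₂/d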